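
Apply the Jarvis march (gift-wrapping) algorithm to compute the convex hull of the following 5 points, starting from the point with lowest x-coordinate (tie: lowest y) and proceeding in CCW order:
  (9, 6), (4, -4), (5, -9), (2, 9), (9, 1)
Hull (CCW) = [(2, 9), (4, -4), (5, -9), (9, 1), (9, 6)]

Jarvis march: at each step, from the current hull vertex p, select the next vertex q as the point such that every other point lies strictly to the left of (or on) the directed line p → q. (Equivalently: for every other point r, the cross product (q − p) × (r − p) ≥ 0.)
Starting point (lowest x, tie lowest y): (2, 9). Wrap until returning to start. Resulting hull: (2, 9), (4, -4), (5, -9), (9, 1), (9, 6).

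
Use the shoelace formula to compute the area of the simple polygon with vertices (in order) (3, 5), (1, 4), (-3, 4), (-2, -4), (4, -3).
Area = 47

Shoelace formula: Area = (1/2) |Σ_i (x_i · y_{i+1} − x_{i+1} · y_i)| (indices mod n). Compute each cross term:
  (3)(4) − (1)(5) = 7
  (1)(4) − (-3)(4) = 16
  (-3)(-4) − (-2)(4) = 20
  (-2)(-3) − (4)(-4) = 22
  (4)(5) − (3)(-3) = 29
Sum = 94, so (signed) Area = 94/2 = 47, |Area| = 47.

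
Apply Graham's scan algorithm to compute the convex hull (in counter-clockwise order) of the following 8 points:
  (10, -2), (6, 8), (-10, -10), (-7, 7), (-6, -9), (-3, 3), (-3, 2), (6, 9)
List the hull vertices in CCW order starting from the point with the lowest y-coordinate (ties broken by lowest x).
Hull (CCW) = [(-10, -10), (-6, -9), (10, -2), (6, 9), (-7, 7)]

Graham scan procedure:
  1. Find the pivot p₀ = point with lowest y (tie → lowest x): (-10, -10).
  2. Sort the remaining points by polar angle around p₀.
  3. Walk through sorted points, maintaining a stack; pop the top while the last three entries make a non-left turn (cross product ≤ 0).
  4. Final stack is the convex hull in CCW order: (-10, -10), (-6, -9), (10, -2), (6, 9), (-7, 7).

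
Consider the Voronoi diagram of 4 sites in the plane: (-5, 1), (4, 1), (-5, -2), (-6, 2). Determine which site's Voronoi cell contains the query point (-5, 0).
Nearest site = (-5, 1)

The Voronoi cell of site s contains exactly those query points closer to s than to any other site. Compute squared distances from q = (-5, 0) to each site:
  (-5 − -5)² + (1 − 0)² = 1
  (-5 − -5)² + (-2 − 0)² = 4
  (-6 − -5)² + (2 − 0)² = 5
  (4 − -5)² + (1 − 0)² = 82
Minimum is attained by (-5, 1), so q lies in its Voronoi cell.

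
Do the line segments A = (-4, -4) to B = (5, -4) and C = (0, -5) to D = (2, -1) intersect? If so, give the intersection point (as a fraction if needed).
Yes; intersection at (1/2, -4) (t = 1/2 on AB, s = 1/4 on CD)

Parametrize AB as A + t(B − A) = (-4 + 9 t, -4 + 0 t) and CD as C + s(D − C) = (0 + 2 s, -5 + 4 s). Solve the linear system for (t, s). Determinant = -36 ≠ 0, so a unique intersection of the containing lines exists. Solution: t = 1/2, s = 1/4 — both in [0, 1], so the segments cross. Intersection point: (1/2, -4).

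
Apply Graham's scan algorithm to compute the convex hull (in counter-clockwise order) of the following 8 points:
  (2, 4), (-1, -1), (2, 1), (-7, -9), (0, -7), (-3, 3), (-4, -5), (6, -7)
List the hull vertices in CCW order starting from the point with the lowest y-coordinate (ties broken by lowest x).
Hull (CCW) = [(-7, -9), (6, -7), (2, 4), (-3, 3)]

Graham scan procedure:
  1. Find the pivot p₀ = point with lowest y (tie → lowest x): (-7, -9).
  2. Sort the remaining points by polar angle around p₀.
  3. Walk through sorted points, maintaining a stack; pop the top while the last three entries make a non-left turn (cross product ≤ 0).
  4. Final stack is the convex hull in CCW order: (-7, -9), (6, -7), (2, 4), (-3, 3).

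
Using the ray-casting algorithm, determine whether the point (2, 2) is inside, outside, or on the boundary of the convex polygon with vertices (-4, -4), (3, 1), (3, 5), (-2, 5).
The point (2, 2) lies strictly inside the polygon

Cast a horizontal ray to the right from the query point and count how many polygon edges it crosses (each edge strictly once or zero times, handled with the usual half-open convention). 
Parity of crossings → odd ⇒ inside.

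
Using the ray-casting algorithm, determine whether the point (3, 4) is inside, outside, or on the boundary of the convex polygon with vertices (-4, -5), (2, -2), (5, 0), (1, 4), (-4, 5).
The point (3, 4) lies strictly outside the polygon

Cast a horizontal ray to the right from the query point and count how many polygon edges it crosses (each edge strictly once or zero times, handled with the usual half-open convention). 
Parity of crossings → even ⇒ outside.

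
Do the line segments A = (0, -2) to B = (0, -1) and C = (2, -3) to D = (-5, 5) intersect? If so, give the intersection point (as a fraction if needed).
No (intersection of containing lines falls outside at least one segment)

Parametrize and solve: t = 9/7, s = 2/7. At least one of these is outside [0, 1], so the segments do not intersect.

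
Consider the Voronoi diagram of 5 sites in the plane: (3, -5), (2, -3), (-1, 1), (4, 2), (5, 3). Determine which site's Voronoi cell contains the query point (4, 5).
Nearest site = (5, 3)

The Voronoi cell of site s contains exactly those query points closer to s than to any other site. Compute squared distances from q = (4, 5) to each site:
  (5 − 4)² + (3 − 5)² = 5
  (4 − 4)² + (2 − 5)² = 9
  (-1 − 4)² + (1 − 5)² = 41
  (2 − 4)² + (-3 − 5)² = 68
  (3 − 4)² + (-5 − 5)² = 101
Minimum is attained by (5, 3), so q lies in its Voronoi cell.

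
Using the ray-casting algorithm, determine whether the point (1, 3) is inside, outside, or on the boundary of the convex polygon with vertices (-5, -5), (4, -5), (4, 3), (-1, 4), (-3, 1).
The point (1, 3) lies strictly inside the polygon

Cast a horizontal ray to the right from the query point and count how many polygon edges it crosses (each edge strictly once or zero times, handled with the usual half-open convention). 
Parity of crossings → odd ⇒ inside.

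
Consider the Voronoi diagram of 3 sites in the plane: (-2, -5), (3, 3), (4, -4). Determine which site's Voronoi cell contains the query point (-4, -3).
Nearest site = (-2, -5)

The Voronoi cell of site s contains exactly those query points closer to s than to any other site. Compute squared distances from q = (-4, -3) to each site:
  (-2 − -4)² + (-5 − -3)² = 8
  (4 − -4)² + (-4 − -3)² = 65
  (3 − -4)² + (3 − -3)² = 85
Minimum is attained by (-2, -5), so q lies in its Voronoi cell.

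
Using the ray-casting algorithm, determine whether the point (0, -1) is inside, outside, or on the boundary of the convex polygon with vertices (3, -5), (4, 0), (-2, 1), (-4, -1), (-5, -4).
The point (0, -1) lies strictly inside the polygon

Cast a horizontal ray to the right from the query point and count how many polygon edges it crosses (each edge strictly once or zero times, handled with the usual half-open convention). 
Parity of crossings → odd ⇒ inside.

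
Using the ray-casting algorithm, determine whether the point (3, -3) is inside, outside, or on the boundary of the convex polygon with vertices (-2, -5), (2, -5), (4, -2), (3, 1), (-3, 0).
The point (3, -3) lies strictly inside the polygon

Cast a horizontal ray to the right from the query point and count how many polygon edges it crosses (each edge strictly once or zero times, handled with the usual half-open convention). 
Parity of crossings → odd ⇒ inside.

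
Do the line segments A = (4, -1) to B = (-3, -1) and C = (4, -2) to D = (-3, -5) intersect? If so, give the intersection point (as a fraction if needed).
No (intersection of containing lines falls outside at least one segment)

Parametrize and solve: t = -1/3, s = -1/3. At least one of these is outside [0, 1], so the segments do not intersect.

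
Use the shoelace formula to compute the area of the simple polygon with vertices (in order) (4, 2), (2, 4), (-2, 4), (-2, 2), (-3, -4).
Area = 28

Shoelace formula: Area = (1/2) |Σ_i (x_i · y_{i+1} − x_{i+1} · y_i)| (indices mod n). Compute each cross term:
  (4)(4) − (2)(2) = 12
  (2)(4) − (-2)(4) = 16
  (-2)(2) − (-2)(4) = 4
  (-2)(-4) − (-3)(2) = 14
  (-3)(2) − (4)(-4) = 10
Sum = 56, so (signed) Area = 56/2 = 28, |Area| = 28.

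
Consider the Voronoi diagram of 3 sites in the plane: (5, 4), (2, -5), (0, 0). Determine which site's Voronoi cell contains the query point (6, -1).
Nearest site = (5, 4)

The Voronoi cell of site s contains exactly those query points closer to s than to any other site. Compute squared distances from q = (6, -1) to each site:
  (5 − 6)² + (4 − -1)² = 26
  (2 − 6)² + (-5 − -1)² = 32
  (0 − 6)² + (0 − -1)² = 37
Minimum is attained by (5, 4), so q lies in its Voronoi cell.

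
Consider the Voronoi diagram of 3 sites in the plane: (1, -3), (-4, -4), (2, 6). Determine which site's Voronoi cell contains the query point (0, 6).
Nearest site = (2, 6)

The Voronoi cell of site s contains exactly those query points closer to s than to any other site. Compute squared distances from q = (0, 6) to each site:
  (2 − 0)² + (6 − 6)² = 4
  (1 − 0)² + (-3 − 6)² = 82
  (-4 − 0)² + (-4 − 6)² = 116
Minimum is attained by (2, 6), so q lies in its Voronoi cell.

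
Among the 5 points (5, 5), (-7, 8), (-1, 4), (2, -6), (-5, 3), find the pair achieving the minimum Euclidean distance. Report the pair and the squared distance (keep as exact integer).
Pair = ((-1, 4), (-5, 3)); squared distance = 17

Compute all C(5, 2) = 10 pairwise squared distances (x_i − x_j)² + (y_i − y_j)². The minimum is 17, attained by the pair ((-1, 4), (-5, 3)).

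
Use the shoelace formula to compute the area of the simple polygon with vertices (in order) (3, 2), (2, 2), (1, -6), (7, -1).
Area = 23

Shoelace formula: Area = (1/2) |Σ_i (x_i · y_{i+1} − x_{i+1} · y_i)| (indices mod n). Compute each cross term:
  (3)(2) − (2)(2) = 2
  (2)(-6) − (1)(2) = -14
  (1)(-1) − (7)(-6) = 41
  (7)(2) − (3)(-1) = 17
Sum = 46, so (signed) Area = 46/2 = 23, |Area| = 23.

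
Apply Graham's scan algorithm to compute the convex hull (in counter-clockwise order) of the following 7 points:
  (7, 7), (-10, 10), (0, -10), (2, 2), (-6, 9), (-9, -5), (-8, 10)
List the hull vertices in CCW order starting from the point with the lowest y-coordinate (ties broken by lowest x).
Hull (CCW) = [(0, -10), (7, 7), (-8, 10), (-10, 10), (-9, -5)]

Graham scan procedure:
  1. Find the pivot p₀ = point with lowest y (tie → lowest x): (0, -10).
  2. Sort the remaining points by polar angle around p₀.
  3. Walk through sorted points, maintaining a stack; pop the top while the last three entries make a non-left turn (cross product ≤ 0).
  4. Final stack is the convex hull in CCW order: (0, -10), (7, 7), (-8, 10), (-10, 10), (-9, -5).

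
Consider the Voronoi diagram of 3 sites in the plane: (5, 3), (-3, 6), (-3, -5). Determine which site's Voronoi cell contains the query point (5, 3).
Nearest site = (5, 3)

The Voronoi cell of site s contains exactly those query points closer to s than to any other site. Compute squared distances from q = (5, 3) to each site:
  (5 − 5)² + (3 − 3)² = 0
  (-3 − 5)² + (6 − 3)² = 73
  (-3 − 5)² + (-5 − 3)² = 128
Minimum is attained by (5, 3), so q lies in its Voronoi cell.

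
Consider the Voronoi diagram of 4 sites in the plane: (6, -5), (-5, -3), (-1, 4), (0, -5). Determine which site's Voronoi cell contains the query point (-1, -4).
Nearest site = (0, -5)

The Voronoi cell of site s contains exactly those query points closer to s than to any other site. Compute squared distances from q = (-1, -4) to each site:
  (0 − -1)² + (-5 − -4)² = 2
  (-5 − -1)² + (-3 − -4)² = 17
  (6 − -1)² + (-5 − -4)² = 50
  (-1 − -1)² + (4 − -4)² = 64
Minimum is attained by (0, -5), so q lies in its Voronoi cell.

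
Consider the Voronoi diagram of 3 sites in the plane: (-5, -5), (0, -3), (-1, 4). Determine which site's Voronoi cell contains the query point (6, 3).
Nearest site = (-1, 4)

The Voronoi cell of site s contains exactly those query points closer to s than to any other site. Compute squared distances from q = (6, 3) to each site:
  (-1 − 6)² + (4 − 3)² = 50
  (0 − 6)² + (-3 − 3)² = 72
  (-5 − 6)² + (-5 − 3)² = 185
Minimum is attained by (-1, 4), so q lies in its Voronoi cell.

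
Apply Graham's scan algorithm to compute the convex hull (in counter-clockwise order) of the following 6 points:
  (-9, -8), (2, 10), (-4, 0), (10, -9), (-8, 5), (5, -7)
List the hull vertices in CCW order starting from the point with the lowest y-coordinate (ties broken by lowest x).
Hull (CCW) = [(10, -9), (2, 10), (-8, 5), (-9, -8)]

Graham scan procedure:
  1. Find the pivot p₀ = point with lowest y (tie → lowest x): (10, -9).
  2. Sort the remaining points by polar angle around p₀.
  3. Walk through sorted points, maintaining a stack; pop the top while the last three entries make a non-left turn (cross product ≤ 0).
  4. Final stack is the convex hull in CCW order: (10, -9), (2, 10), (-8, 5), (-9, -8).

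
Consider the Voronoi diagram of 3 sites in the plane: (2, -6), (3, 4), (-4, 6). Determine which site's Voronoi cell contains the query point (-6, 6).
Nearest site = (-4, 6)

The Voronoi cell of site s contains exactly those query points closer to s than to any other site. Compute squared distances from q = (-6, 6) to each site:
  (-4 − -6)² + (6 − 6)² = 4
  (3 − -6)² + (4 − 6)² = 85
  (2 − -6)² + (-6 − 6)² = 208
Minimum is attained by (-4, 6), so q lies in its Voronoi cell.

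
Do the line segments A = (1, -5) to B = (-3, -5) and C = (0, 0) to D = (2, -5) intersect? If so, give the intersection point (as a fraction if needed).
No (intersection of containing lines falls outside at least one segment)

Parametrize and solve: t = -1/4, s = 1. At least one of these is outside [0, 1], so the segments do not intersect.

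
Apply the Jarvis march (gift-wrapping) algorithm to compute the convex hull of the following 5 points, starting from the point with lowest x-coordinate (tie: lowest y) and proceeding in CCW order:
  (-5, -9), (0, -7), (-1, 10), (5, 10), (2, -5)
Hull (CCW) = [(-5, -9), (0, -7), (2, -5), (5, 10), (-1, 10)]

Jarvis march: at each step, from the current hull vertex p, select the next vertex q as the point such that every other point lies strictly to the left of (or on) the directed line p → q. (Equivalently: for every other point r, the cross product (q − p) × (r − p) ≥ 0.)
Starting point (lowest x, tie lowest y): (-5, -9). Wrap until returning to start. Resulting hull: (-5, -9), (0, -7), (2, -5), (5, 10), (-1, 10).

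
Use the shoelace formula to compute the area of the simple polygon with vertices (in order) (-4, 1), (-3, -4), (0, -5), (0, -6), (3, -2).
Area = 47/2

Shoelace formula: Area = (1/2) |Σ_i (x_i · y_{i+1} − x_{i+1} · y_i)| (indices mod n). Compute each cross term:
  (-4)(-4) − (-3)(1) = 19
  (-3)(-5) − (0)(-4) = 15
  (0)(-6) − (0)(-5) = 0
  (0)(-2) − (3)(-6) = 18
  (3)(1) − (-4)(-2) = -5
Sum = 47, so (signed) Area = 47/2 = 47/2, |Area| = 47/2.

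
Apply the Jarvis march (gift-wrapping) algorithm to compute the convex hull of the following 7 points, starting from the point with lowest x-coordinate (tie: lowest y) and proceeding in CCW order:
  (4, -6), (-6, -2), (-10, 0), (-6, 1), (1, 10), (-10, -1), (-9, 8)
Hull (CCW) = [(-10, -1), (4, -6), (1, 10), (-9, 8), (-10, 0)]

Jarvis march: at each step, from the current hull vertex p, select the next vertex q as the point such that every other point lies strictly to the left of (or on) the directed line p → q. (Equivalently: for every other point r, the cross product (q − p) × (r − p) ≥ 0.)
Starting point (lowest x, tie lowest y): (-10, -1). Wrap until returning to start. Resulting hull: (-10, -1), (4, -6), (1, 10), (-9, 8), (-10, 0).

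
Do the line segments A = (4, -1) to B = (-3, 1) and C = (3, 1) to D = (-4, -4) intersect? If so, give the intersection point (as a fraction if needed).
Yes; intersection at (9/7, -11/49) (t = 19/49 on AB, s = 12/49 on CD)

Parametrize AB as A + t(B − A) = (4 + -7 t, -1 + 2 t) and CD as C + s(D − C) = (3 + -7 s, 1 + -5 s). Solve the linear system for (t, s). Determinant = -49 ≠ 0, so a unique intersection of the containing lines exists. Solution: t = 19/49, s = 12/49 — both in [0, 1], so the segments cross. Intersection point: (9/7, -11/49).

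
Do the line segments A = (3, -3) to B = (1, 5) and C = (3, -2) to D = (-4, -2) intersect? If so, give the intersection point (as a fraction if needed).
Yes; intersection at (11/4, -2) (t = 1/8 on AB, s = 1/28 on CD)

Parametrize AB as A + t(B − A) = (3 + -2 t, -3 + 8 t) and CD as C + s(D − C) = (3 + -7 s, -2 + 0 s). Solve the linear system for (t, s). Determinant = -56 ≠ 0, so a unique intersection of the containing lines exists. Solution: t = 1/8, s = 1/28 — both in [0, 1], so the segments cross. Intersection point: (11/4, -2).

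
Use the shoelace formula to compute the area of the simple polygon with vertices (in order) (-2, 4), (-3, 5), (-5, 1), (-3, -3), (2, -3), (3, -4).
Area = 31

Shoelace formula: Area = (1/2) |Σ_i (x_i · y_{i+1} − x_{i+1} · y_i)| (indices mod n). Compute each cross term:
  (-2)(5) − (-3)(4) = 2
  (-3)(1) − (-5)(5) = 22
  (-5)(-3) − (-3)(1) = 18
  (-3)(-3) − (2)(-3) = 15
  (2)(-4) − (3)(-3) = 1
  (3)(4) − (-2)(-4) = 4
Sum = 62, so (signed) Area = 62/2 = 31, |Area| = 31.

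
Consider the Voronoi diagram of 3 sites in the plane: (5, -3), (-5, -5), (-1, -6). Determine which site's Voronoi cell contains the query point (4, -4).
Nearest site = (5, -3)

The Voronoi cell of site s contains exactly those query points closer to s than to any other site. Compute squared distances from q = (4, -4) to each site:
  (5 − 4)² + (-3 − -4)² = 2
  (-1 − 4)² + (-6 − -4)² = 29
  (-5 − 4)² + (-5 − -4)² = 82
Minimum is attained by (5, -3), so q lies in its Voronoi cell.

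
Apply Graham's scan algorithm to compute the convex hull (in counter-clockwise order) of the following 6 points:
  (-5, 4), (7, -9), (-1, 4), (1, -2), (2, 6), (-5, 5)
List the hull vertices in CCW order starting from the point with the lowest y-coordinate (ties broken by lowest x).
Hull (CCW) = [(7, -9), (2, 6), (-5, 5), (-5, 4)]

Graham scan procedure:
  1. Find the pivot p₀ = point with lowest y (tie → lowest x): (7, -9).
  2. Sort the remaining points by polar angle around p₀.
  3. Walk through sorted points, maintaining a stack; pop the top while the last three entries make a non-left turn (cross product ≤ 0).
  4. Final stack is the convex hull in CCW order: (7, -9), (2, 6), (-5, 5), (-5, 4).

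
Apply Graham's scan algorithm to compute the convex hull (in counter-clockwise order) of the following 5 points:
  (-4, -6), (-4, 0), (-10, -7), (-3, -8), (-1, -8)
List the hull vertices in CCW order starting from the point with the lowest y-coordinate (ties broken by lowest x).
Hull (CCW) = [(-3, -8), (-1, -8), (-4, 0), (-10, -7)]

Graham scan procedure:
  1. Find the pivot p₀ = point with lowest y (tie → lowest x): (-3, -8).
  2. Sort the remaining points by polar angle around p₀.
  3. Walk through sorted points, maintaining a stack; pop the top while the last three entries make a non-left turn (cross product ≤ 0).
  4. Final stack is the convex hull in CCW order: (-3, -8), (-1, -8), (-4, 0), (-10, -7).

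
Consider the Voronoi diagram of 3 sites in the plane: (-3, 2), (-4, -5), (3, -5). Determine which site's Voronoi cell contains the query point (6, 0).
Nearest site = (3, -5)

The Voronoi cell of site s contains exactly those query points closer to s than to any other site. Compute squared distances from q = (6, 0) to each site:
  (3 − 6)² + (-5 − 0)² = 34
  (-3 − 6)² + (2 − 0)² = 85
  (-4 − 6)² + (-5 − 0)² = 125
Minimum is attained by (3, -5), so q lies in its Voronoi cell.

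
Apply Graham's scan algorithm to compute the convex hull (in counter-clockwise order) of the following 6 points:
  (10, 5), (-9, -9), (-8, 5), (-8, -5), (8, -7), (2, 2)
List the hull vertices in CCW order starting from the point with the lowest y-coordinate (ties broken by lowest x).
Hull (CCW) = [(-9, -9), (8, -7), (10, 5), (-8, 5)]

Graham scan procedure:
  1. Find the pivot p₀ = point with lowest y (tie → lowest x): (-9, -9).
  2. Sort the remaining points by polar angle around p₀.
  3. Walk through sorted points, maintaining a stack; pop the top while the last three entries make a non-left turn (cross product ≤ 0).
  4. Final stack is the convex hull in CCW order: (-9, -9), (8, -7), (10, 5), (-8, 5).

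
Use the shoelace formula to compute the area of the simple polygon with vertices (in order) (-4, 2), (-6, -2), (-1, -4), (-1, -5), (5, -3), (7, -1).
Area = 97/2

Shoelace formula: Area = (1/2) |Σ_i (x_i · y_{i+1} − x_{i+1} · y_i)| (indices mod n). Compute each cross term:
  (-4)(-2) − (-6)(2) = 20
  (-6)(-4) − (-1)(-2) = 22
  (-1)(-5) − (-1)(-4) = 1
  (-1)(-3) − (5)(-5) = 28
  (5)(-1) − (7)(-3) = 16
  (7)(2) − (-4)(-1) = 10
Sum = 97, so (signed) Area = 97/2 = 97/2, |Area| = 97/2.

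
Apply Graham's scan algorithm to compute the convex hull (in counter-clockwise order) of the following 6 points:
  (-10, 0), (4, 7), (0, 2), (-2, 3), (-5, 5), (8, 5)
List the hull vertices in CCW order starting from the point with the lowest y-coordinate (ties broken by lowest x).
Hull (CCW) = [(-10, 0), (0, 2), (8, 5), (4, 7), (-5, 5)]

Graham scan procedure:
  1. Find the pivot p₀ = point with lowest y (tie → lowest x): (-10, 0).
  2. Sort the remaining points by polar angle around p₀.
  3. Walk through sorted points, maintaining a stack; pop the top while the last three entries make a non-left turn (cross product ≤ 0).
  4. Final stack is the convex hull in CCW order: (-10, 0), (0, 2), (8, 5), (4, 7), (-5, 5).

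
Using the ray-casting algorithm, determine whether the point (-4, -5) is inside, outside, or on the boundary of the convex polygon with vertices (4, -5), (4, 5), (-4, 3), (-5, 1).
The point (-4, -5) lies strictly outside the polygon

Cast a horizontal ray to the right from the query point and count how many polygon edges it crosses (each edge strictly once or zero times, handled with the usual half-open convention). 
Parity of crossings → even ⇒ outside.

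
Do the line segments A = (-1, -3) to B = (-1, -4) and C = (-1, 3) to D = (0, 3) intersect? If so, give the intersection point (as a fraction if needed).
No (intersection of containing lines falls outside at least one segment)

Parametrize and solve: t = -6, s = 0. At least one of these is outside [0, 1], so the segments do not intersect.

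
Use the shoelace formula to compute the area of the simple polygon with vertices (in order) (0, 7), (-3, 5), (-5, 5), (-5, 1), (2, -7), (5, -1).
Area = 76

Shoelace formula: Area = (1/2) |Σ_i (x_i · y_{i+1} − x_{i+1} · y_i)| (indices mod n). Compute each cross term:
  (0)(5) − (-3)(7) = 21
  (-3)(5) − (-5)(5) = 10
  (-5)(1) − (-5)(5) = 20
  (-5)(-7) − (2)(1) = 33
  (2)(-1) − (5)(-7) = 33
  (5)(7) − (0)(-1) = 35
Sum = 152, so (signed) Area = 152/2 = 76, |Area| = 76.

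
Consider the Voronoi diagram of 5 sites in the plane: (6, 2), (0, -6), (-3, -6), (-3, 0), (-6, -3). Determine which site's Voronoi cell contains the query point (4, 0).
Nearest site = (6, 2)

The Voronoi cell of site s contains exactly those query points closer to s than to any other site. Compute squared distances from q = (4, 0) to each site:
  (6 − 4)² + (2 − 0)² = 8
  (-3 − 4)² + (0 − 0)² = 49
  (0 − 4)² + (-6 − 0)² = 52
  (-3 − 4)² + (-6 − 0)² = 85
  (-6 − 4)² + (-3 − 0)² = 109
Minimum is attained by (6, 2), so q lies in its Voronoi cell.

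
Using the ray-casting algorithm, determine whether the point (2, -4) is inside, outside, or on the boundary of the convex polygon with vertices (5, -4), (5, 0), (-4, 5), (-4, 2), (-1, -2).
The point (2, -4) lies strictly outside the polygon

Cast a horizontal ray to the right from the query point and count how many polygon edges it crosses (each edge strictly once or zero times, handled with the usual half-open convention). 
Parity of crossings → even ⇒ outside.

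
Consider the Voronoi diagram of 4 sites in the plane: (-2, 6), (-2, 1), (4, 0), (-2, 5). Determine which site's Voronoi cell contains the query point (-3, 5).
Nearest site = (-2, 5)

The Voronoi cell of site s contains exactly those query points closer to s than to any other site. Compute squared distances from q = (-3, 5) to each site:
  (-2 − -3)² + (5 − 5)² = 1
  (-2 − -3)² + (6 − 5)² = 2
  (-2 − -3)² + (1 − 5)² = 17
  (4 − -3)² + (0 − 5)² = 74
Minimum is attained by (-2, 5), so q lies in its Voronoi cell.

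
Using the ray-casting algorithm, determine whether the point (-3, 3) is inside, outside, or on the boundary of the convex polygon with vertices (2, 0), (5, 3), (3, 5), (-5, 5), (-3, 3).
The point (-3, 3) lies on the polygon boundary

Boundary check: the query satisfies the collinearity and bounding-box conditions for some polygon edge, so it lies exactly on the boundary.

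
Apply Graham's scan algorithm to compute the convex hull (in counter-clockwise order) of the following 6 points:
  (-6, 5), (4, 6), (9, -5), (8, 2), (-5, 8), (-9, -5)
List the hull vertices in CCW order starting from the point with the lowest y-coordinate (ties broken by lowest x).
Hull (CCW) = [(-9, -5), (9, -5), (8, 2), (4, 6), (-5, 8), (-6, 5)]

Graham scan procedure:
  1. Find the pivot p₀ = point with lowest y (tie → lowest x): (-9, -5).
  2. Sort the remaining points by polar angle around p₀.
  3. Walk through sorted points, maintaining a stack; pop the top while the last three entries make a non-left turn (cross product ≤ 0).
  4. Final stack is the convex hull in CCW order: (-9, -5), (9, -5), (8, 2), (4, 6), (-5, 8), (-6, 5).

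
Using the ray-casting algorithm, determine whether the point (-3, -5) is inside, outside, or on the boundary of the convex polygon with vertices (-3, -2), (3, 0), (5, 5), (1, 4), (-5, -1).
The point (-3, -5) lies strictly outside the polygon

Cast a horizontal ray to the right from the query point and count how many polygon edges it crosses (each edge strictly once or zero times, handled with the usual half-open convention). 
Parity of crossings → even ⇒ outside.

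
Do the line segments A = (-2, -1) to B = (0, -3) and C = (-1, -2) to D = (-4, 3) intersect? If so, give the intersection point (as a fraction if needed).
Yes; intersection at (-1, -2) (t = 1/2 on AB, s = 0 on CD)

Parametrize AB as A + t(B − A) = (-2 + 2 t, -1 + -2 t) and CD as C + s(D − C) = (-1 + -3 s, -2 + 5 s). Solve the linear system for (t, s). Determinant = -4 ≠ 0, so a unique intersection of the containing lines exists. Solution: t = 1/2, s = 0 — both in [0, 1], so the segments cross. Intersection point: (-1, -2).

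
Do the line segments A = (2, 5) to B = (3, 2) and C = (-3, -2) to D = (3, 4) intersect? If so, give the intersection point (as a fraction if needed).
Yes; intersection at (5/2, 7/2) (t = 1/2 on AB, s = 11/12 on CD)

Parametrize AB as A + t(B − A) = (2 + 1 t, 5 + -3 t) and CD as C + s(D − C) = (-3 + 6 s, -2 + 6 s). Solve the linear system for (t, s). Determinant = -24 ≠ 0, so a unique intersection of the containing lines exists. Solution: t = 1/2, s = 11/12 — both in [0, 1], so the segments cross. Intersection point: (5/2, 7/2).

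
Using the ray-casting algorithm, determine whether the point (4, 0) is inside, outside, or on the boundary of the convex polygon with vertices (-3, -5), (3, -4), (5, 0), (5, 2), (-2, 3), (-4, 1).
The point (4, 0) lies strictly inside the polygon

Cast a horizontal ray to the right from the query point and count how many polygon edges it crosses (each edge strictly once or zero times, handled with the usual half-open convention). 
Parity of crossings → odd ⇒ inside.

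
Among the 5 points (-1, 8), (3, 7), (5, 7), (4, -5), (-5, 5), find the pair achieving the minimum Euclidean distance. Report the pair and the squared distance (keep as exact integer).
Pair = ((3, 7), (5, 7)); squared distance = 4

Compute all C(5, 2) = 10 pairwise squared distances (x_i − x_j)² + (y_i − y_j)². The minimum is 4, attained by the pair ((3, 7), (5, 7)).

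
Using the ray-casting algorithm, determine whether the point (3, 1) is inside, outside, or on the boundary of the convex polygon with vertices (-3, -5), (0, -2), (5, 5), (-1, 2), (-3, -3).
The point (3, 1) lies strictly outside the polygon

Cast a horizontal ray to the right from the query point and count how many polygon edges it crosses (each edge strictly once or zero times, handled with the usual half-open convention). 
Parity of crossings → even ⇒ outside.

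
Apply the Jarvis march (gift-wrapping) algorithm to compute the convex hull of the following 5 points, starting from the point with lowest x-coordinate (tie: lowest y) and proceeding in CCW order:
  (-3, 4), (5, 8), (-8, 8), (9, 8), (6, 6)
Hull (CCW) = [(-8, 8), (-3, 4), (6, 6), (9, 8)]

Jarvis march: at each step, from the current hull vertex p, select the next vertex q as the point such that every other point lies strictly to the left of (or on) the directed line p → q. (Equivalently: for every other point r, the cross product (q − p) × (r − p) ≥ 0.)
Starting point (lowest x, tie lowest y): (-8, 8). Wrap until returning to start. Resulting hull: (-8, 8), (-3, 4), (6, 6), (9, 8).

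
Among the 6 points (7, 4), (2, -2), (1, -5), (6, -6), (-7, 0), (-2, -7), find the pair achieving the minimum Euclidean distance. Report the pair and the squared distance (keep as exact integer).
Pair = ((2, -2), (1, -5)); squared distance = 10

Compute all C(6, 2) = 15 pairwise squared distances (x_i − x_j)² + (y_i − y_j)². The minimum is 10, attained by the pair ((2, -2), (1, -5)).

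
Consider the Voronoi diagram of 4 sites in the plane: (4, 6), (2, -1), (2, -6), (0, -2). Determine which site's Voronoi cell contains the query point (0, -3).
Nearest site = (0, -2)

The Voronoi cell of site s contains exactly those query points closer to s than to any other site. Compute squared distances from q = (0, -3) to each site:
  (0 − 0)² + (-2 − -3)² = 1
  (2 − 0)² + (-1 − -3)² = 8
  (2 − 0)² + (-6 − -3)² = 13
  (4 − 0)² + (6 − -3)² = 97
Minimum is attained by (0, -2), so q lies in its Voronoi cell.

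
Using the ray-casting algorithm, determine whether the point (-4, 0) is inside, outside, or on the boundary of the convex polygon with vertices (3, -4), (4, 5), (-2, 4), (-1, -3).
The point (-4, 0) lies strictly outside the polygon

Cast a horizontal ray to the right from the query point and count how many polygon edges it crosses (each edge strictly once or zero times, handled with the usual half-open convention). 
Parity of crossings → even ⇒ outside.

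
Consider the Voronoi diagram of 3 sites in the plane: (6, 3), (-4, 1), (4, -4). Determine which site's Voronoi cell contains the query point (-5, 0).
Nearest site = (-4, 1)

The Voronoi cell of site s contains exactly those query points closer to s than to any other site. Compute squared distances from q = (-5, 0) to each site:
  (-4 − -5)² + (1 − 0)² = 2
  (4 − -5)² + (-4 − 0)² = 97
  (6 − -5)² + (3 − 0)² = 130
Minimum is attained by (-4, 1), so q lies in its Voronoi cell.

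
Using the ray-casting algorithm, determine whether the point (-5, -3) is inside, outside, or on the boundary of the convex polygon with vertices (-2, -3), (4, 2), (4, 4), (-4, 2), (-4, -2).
The point (-5, -3) lies strictly outside the polygon

Cast a horizontal ray to the right from the query point and count how many polygon edges it crosses (each edge strictly once or zero times, handled with the usual half-open convention). 
Parity of crossings → even ⇒ outside.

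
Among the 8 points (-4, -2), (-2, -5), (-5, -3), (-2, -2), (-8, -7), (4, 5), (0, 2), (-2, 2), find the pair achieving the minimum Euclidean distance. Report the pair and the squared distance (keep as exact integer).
Pair = ((-4, -2), (-5, -3)); squared distance = 2

Compute all C(8, 2) = 28 pairwise squared distances (x_i − x_j)² + (y_i − y_j)². The minimum is 2, attained by the pair ((-4, -2), (-5, -3)).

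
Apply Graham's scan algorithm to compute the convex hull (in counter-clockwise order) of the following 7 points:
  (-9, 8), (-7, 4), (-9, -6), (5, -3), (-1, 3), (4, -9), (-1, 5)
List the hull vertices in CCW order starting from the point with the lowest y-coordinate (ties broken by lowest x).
Hull (CCW) = [(4, -9), (5, -3), (-1, 5), (-9, 8), (-9, -6)]

Graham scan procedure:
  1. Find the pivot p₀ = point with lowest y (tie → lowest x): (4, -9).
  2. Sort the remaining points by polar angle around p₀.
  3. Walk through sorted points, maintaining a stack; pop the top while the last three entries make a non-left turn (cross product ≤ 0).
  4. Final stack is the convex hull in CCW order: (4, -9), (5, -3), (-1, 5), (-9, 8), (-9, -6).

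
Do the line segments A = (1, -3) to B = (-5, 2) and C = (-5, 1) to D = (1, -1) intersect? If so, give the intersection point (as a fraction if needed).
Yes; intersection at (-3, 1/3) (t = 2/3 on AB, s = 1/3 on CD)

Parametrize AB as A + t(B − A) = (1 + -6 t, -3 + 5 t) and CD as C + s(D − C) = (-5 + 6 s, 1 + -2 s). Solve the linear system for (t, s). Determinant = 18 ≠ 0, so a unique intersection of the containing lines exists. Solution: t = 2/3, s = 1/3 — both in [0, 1], so the segments cross. Intersection point: (-3, 1/3).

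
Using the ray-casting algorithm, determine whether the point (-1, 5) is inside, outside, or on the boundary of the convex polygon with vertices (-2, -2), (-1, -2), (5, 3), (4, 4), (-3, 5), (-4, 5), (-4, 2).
The point (-1, 5) lies strictly outside the polygon

Cast a horizontal ray to the right from the query point and count how many polygon edges it crosses (each edge strictly once or zero times, handled with the usual half-open convention). 
Parity of crossings → even ⇒ outside.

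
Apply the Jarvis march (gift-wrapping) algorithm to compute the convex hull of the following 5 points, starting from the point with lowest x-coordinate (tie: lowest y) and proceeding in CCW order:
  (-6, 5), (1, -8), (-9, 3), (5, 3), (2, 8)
Hull (CCW) = [(-9, 3), (1, -8), (5, 3), (2, 8), (-6, 5)]

Jarvis march: at each step, from the current hull vertex p, select the next vertex q as the point such that every other point lies strictly to the left of (or on) the directed line p → q. (Equivalently: for every other point r, the cross product (q − p) × (r − p) ≥ 0.)
Starting point (lowest x, tie lowest y): (-9, 3). Wrap until returning to start. Resulting hull: (-9, 3), (1, -8), (5, 3), (2, 8), (-6, 5).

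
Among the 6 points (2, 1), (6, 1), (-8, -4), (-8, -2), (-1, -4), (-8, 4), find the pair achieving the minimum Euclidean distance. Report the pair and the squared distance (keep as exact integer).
Pair = ((-8, -4), (-8, -2)); squared distance = 4

Compute all C(6, 2) = 15 pairwise squared distances (x_i − x_j)² + (y_i − y_j)². The minimum is 4, attained by the pair ((-8, -4), (-8, -2)).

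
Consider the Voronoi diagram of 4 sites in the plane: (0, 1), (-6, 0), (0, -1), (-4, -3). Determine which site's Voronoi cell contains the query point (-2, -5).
Nearest site = (-4, -3)

The Voronoi cell of site s contains exactly those query points closer to s than to any other site. Compute squared distances from q = (-2, -5) to each site:
  (-4 − -2)² + (-3 − -5)² = 8
  (0 − -2)² + (-1 − -5)² = 20
  (0 − -2)² + (1 − -5)² = 40
  (-6 − -2)² + (0 − -5)² = 41
Minimum is attained by (-4, -3), so q lies in its Voronoi cell.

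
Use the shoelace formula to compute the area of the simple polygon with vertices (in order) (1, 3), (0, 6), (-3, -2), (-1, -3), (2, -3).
Area = 49/2

Shoelace formula: Area = (1/2) |Σ_i (x_i · y_{i+1} − x_{i+1} · y_i)| (indices mod n). Compute each cross term:
  (1)(6) − (0)(3) = 6
  (0)(-2) − (-3)(6) = 18
  (-3)(-3) − (-1)(-2) = 7
  (-1)(-3) − (2)(-3) = 9
  (2)(3) − (1)(-3) = 9
Sum = 49, so (signed) Area = 49/2 = 49/2, |Area| = 49/2.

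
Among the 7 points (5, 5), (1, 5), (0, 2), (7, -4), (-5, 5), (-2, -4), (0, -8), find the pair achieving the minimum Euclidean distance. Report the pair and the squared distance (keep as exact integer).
Pair = ((1, 5), (0, 2)); squared distance = 10

Compute all C(7, 2) = 21 pairwise squared distances (x_i − x_j)² + (y_i − y_j)². The minimum is 10, attained by the pair ((1, 5), (0, 2)).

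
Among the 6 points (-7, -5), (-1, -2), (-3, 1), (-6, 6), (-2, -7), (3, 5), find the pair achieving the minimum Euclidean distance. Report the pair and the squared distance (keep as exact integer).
Pair = ((-1, -2), (-3, 1)); squared distance = 13

Compute all C(6, 2) = 15 pairwise squared distances (x_i − x_j)² + (y_i − y_j)². The minimum is 13, attained by the pair ((-1, -2), (-3, 1)).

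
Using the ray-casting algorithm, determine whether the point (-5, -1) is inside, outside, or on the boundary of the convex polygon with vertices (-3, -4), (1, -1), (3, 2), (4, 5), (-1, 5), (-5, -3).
The point (-5, -1) lies strictly outside the polygon

Cast a horizontal ray to the right from the query point and count how many polygon edges it crosses (each edge strictly once or zero times, handled with the usual half-open convention). 
Parity of crossings → even ⇒ outside.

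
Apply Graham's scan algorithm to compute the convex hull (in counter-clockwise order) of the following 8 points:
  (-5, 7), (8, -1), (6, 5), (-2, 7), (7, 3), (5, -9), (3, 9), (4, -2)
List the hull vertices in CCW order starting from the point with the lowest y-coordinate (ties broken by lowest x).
Hull (CCW) = [(5, -9), (8, -1), (7, 3), (6, 5), (3, 9), (-5, 7)]

Graham scan procedure:
  1. Find the pivot p₀ = point with lowest y (tie → lowest x): (5, -9).
  2. Sort the remaining points by polar angle around p₀.
  3. Walk through sorted points, maintaining a stack; pop the top while the last three entries make a non-left turn (cross product ≤ 0).
  4. Final stack is the convex hull in CCW order: (5, -9), (8, -1), (7, 3), (6, 5), (3, 9), (-5, 7).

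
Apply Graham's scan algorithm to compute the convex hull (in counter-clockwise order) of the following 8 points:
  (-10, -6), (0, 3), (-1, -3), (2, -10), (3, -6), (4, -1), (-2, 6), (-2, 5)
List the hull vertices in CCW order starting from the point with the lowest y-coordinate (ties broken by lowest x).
Hull (CCW) = [(2, -10), (3, -6), (4, -1), (-2, 6), (-10, -6)]

Graham scan procedure:
  1. Find the pivot p₀ = point with lowest y (tie → lowest x): (2, -10).
  2. Sort the remaining points by polar angle around p₀.
  3. Walk through sorted points, maintaining a stack; pop the top while the last three entries make a non-left turn (cross product ≤ 0).
  4. Final stack is the convex hull in CCW order: (2, -10), (3, -6), (4, -1), (-2, 6), (-10, -6).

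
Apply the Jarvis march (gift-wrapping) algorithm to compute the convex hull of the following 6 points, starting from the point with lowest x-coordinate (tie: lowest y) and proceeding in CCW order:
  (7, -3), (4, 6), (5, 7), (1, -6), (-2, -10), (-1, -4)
Hull (CCW) = [(-2, -10), (7, -3), (5, 7), (4, 6), (-1, -4)]

Jarvis march: at each step, from the current hull vertex p, select the next vertex q as the point such that every other point lies strictly to the left of (or on) the directed line p → q. (Equivalently: for every other point r, the cross product (q − p) × (r − p) ≥ 0.)
Starting point (lowest x, tie lowest y): (-2, -10). Wrap until returning to start. Resulting hull: (-2, -10), (7, -3), (5, 7), (4, 6), (-1, -4).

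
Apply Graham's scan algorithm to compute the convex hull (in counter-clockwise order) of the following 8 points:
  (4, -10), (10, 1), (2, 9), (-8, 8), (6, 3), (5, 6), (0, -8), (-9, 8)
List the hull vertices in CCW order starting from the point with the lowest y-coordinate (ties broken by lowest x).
Hull (CCW) = [(4, -10), (10, 1), (2, 9), (-9, 8), (0, -8)]

Graham scan procedure:
  1. Find the pivot p₀ = point with lowest y (tie → lowest x): (4, -10).
  2. Sort the remaining points by polar angle around p₀.
  3. Walk through sorted points, maintaining a stack; pop the top while the last three entries make a non-left turn (cross product ≤ 0).
  4. Final stack is the convex hull in CCW order: (4, -10), (10, 1), (2, 9), (-9, 8), (0, -8).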